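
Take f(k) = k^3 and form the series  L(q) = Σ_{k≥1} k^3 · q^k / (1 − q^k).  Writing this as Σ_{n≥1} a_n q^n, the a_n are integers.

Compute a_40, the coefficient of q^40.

q^40  k|40↦f(k): 40:64000 20:8000 10:1000 8:512 5:125 4:64 2:8 1:1  a_40=73710

a_40 = 73710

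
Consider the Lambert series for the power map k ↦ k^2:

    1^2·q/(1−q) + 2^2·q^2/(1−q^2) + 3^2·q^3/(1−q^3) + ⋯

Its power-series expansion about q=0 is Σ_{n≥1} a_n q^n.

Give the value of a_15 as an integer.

a_15 = 260

q^15  k|15↦f(k): 15:225 5:25 3:9 1:1  a_15=260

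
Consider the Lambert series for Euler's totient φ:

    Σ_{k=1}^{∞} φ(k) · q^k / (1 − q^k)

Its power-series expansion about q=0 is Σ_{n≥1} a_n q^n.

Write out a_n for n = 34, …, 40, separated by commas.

q^34  k|34↦φ(k): 34:16 17:16 2:1 1:1  a_34=34
[q^35] φ(35)=24,φ(7)=6,φ(5)=4,φ(1)=1 ⇒ 35
d|36:{36,18,12,9,6,4,3,2,1}  Σφ=12+6+4+6+2+2+2+1+1=36
n=37: 1·37 37·1  φ→[1+36]=37
q^38  k|38↦φ(k): 38:18 19:18 2:1 1:1  a_38=38
q^39  k|39↦φ(k): 1:1 3:2 13:12 39:24  a_39=39
q^40  k|40↦φ(k): 40:16 20:8 10:4 8:4 5:4 4:2 2:1 1:1  a_40=40

34, 35, 36, 37, 38, 39, 40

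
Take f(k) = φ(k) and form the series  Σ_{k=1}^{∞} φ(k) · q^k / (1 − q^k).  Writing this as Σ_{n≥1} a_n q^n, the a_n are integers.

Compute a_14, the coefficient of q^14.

n=14: 1·14 2·7 7·2 14·1  φ→[1+1+6+6]=14

a_14 = 14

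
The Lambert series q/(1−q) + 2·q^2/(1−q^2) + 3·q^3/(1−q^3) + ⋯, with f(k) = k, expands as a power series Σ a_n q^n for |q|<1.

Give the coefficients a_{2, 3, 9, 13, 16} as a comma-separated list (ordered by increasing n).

3, 4, 13, 14, 31

n=2: 2·1 1·2  f→[2+1]=3
d|3:{3,1}  Σf=3+1=4
d|9:{1,3,9}  Σf=1+3+9=13
n=13: 1·13 13·1  f→[1+13]=14
[q^16] f(1)=1,f(2)=2,f(4)=4,f(8)=8,f(16)=16 ⇒ 31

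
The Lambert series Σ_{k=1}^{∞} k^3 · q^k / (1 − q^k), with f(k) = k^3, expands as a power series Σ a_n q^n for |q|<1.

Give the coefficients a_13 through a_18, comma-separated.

n=13: 1·13 13·1  f→[1+2197]=2198
[q^14] f(14)=2744,f(7)=343,f(2)=8,f(1)=1 ⇒ 3096
n=15: 1·15 3·5 5·3 15·1  f→[1+27+125+3375]=3528
d|16:{16,8,4,2,1}  Σf=4096+512+64+8+1=4681
n=17: 17·1 1·17  f→[4913+1]=4914
n=18: 18·1 9·2 6·3 3·6 2·9 1·18  f→[5832+729+216+27+8+1]=6813

2198, 3096, 3528, 4681, 4914, 6813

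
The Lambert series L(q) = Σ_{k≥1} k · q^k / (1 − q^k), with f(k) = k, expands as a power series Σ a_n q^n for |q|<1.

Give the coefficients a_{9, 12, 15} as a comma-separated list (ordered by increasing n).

13, 28, 24

q^9  k|9↦f(k): 1:1 3:3 9:9  a_9=13
n=12: 12·1 6·2 4·3 3·4 2·6 1·12  f→[12+6+4+3+2+1]=28
[q^15] f(1)=1,f(3)=3,f(5)=5,f(15)=15 ⇒ 24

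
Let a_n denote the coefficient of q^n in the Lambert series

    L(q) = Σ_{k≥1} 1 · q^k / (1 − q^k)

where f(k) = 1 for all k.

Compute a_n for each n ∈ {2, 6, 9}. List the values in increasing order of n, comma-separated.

2, 4, 3

[q^2] f(1)=1,f(2)=1 ⇒ 2
d|6:{6,3,2,1}  Σf=1+1+1+1=4
q^9  k|9↦f(k): 1:1 3:1 9:1  a_9=3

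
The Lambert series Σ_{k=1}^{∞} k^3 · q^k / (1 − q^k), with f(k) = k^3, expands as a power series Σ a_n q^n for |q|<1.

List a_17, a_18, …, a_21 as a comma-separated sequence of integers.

[q^17] f(17)=4913,f(1)=1 ⇒ 4914
d|18:{18,9,6,3,2,1}  Σf=5832+729+216+27+8+1=6813
d|19:{19,1}  Σf=6859+1=6860
q^20  k|20↦f(k): 1:1 2:8 4:64 5:125 10:1000 20:8000  a_20=9198
n=21: 1·21 3·7 7·3 21·1  f→[1+27+343+9261]=9632

4914, 6813, 6860, 9198, 9632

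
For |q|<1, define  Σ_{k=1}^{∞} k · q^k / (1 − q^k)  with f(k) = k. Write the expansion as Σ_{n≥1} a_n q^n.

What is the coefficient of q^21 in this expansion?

[q^21] f(21)=21,f(7)=7,f(3)=3,f(1)=1 ⇒ 32

a_21 = 32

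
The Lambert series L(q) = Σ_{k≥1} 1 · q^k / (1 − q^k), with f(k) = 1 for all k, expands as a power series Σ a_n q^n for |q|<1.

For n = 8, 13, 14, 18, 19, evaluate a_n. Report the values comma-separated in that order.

4, 2, 4, 6, 2

n=8: 1·8 2·4 4·2 8·1  f→[1+1+1+1]=4
[q^13] f(13)=1,f(1)=1 ⇒ 2
d|14:{14,7,2,1}  Σf=1+1+1+1=4
n=18: 18·1 9·2 6·3 3·6 2·9 1·18  f→[1+1+1+1+1+1]=6
[q^19] f(1)=1,f(19)=1 ⇒ 2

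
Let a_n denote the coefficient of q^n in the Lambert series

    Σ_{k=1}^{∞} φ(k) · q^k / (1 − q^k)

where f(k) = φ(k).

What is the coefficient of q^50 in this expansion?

d|50:{50,25,10,5,2,1}  Σφ=20+20+4+4+1+1=50

a_50 = 50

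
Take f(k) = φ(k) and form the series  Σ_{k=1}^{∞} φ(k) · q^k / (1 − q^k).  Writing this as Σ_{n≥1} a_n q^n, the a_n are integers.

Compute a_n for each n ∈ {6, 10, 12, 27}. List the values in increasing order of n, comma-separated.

[q^6] φ(1)=1,φ(2)=1,φ(3)=2,φ(6)=2 ⇒ 6
d|10:{1,2,5,10}  Σφ=1+1+4+4=10
d|12:{12,6,4,3,2,1}  Σφ=4+2+2+2+1+1=12
d|27:{27,9,3,1}  Σφ=18+6+2+1=27

6, 10, 12, 27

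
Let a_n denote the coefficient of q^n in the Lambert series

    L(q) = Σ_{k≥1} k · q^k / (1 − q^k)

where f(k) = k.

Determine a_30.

a_30 = 72

[q^30] f(30)=30,f(15)=15,f(10)=10,f(6)=6,f(5)=5,f(3)=3,f(2)=2,f(1)=1 ⇒ 72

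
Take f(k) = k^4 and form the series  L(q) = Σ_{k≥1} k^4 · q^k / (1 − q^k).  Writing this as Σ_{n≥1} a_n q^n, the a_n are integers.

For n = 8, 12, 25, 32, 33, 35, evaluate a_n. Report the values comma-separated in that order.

d|8:{1,2,4,8}  Σf=1+16+256+4096=4369
d|12:{12,6,4,3,2,1}  Σf=20736+1296+256+81+16+1=22386
q^25  k|25↦f(k): 1:1 5:625 25:390625  a_25=391251
d|32:{1,2,4,8,16,32}  Σf=1+16+256+4096+65536+1048576=1118481
d|33:{1,3,11,33}  Σf=1+81+14641+1185921=1200644
d|35:{35,7,5,1}  Σf=1500625+2401+625+1=1503652

4369, 22386, 391251, 1118481, 1200644, 1503652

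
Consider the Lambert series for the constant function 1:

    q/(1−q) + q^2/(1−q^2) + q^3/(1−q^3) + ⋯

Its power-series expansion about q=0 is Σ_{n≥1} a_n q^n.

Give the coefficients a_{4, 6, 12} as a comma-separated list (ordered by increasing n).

3, 4, 6

[q^4] f(4)=1,f(2)=1,f(1)=1 ⇒ 3
n=6: 1·6 2·3 3·2 6·1  f→[1+1+1+1]=4
d|12:{12,6,4,3,2,1}  Σf=1+1+1+1+1+1=6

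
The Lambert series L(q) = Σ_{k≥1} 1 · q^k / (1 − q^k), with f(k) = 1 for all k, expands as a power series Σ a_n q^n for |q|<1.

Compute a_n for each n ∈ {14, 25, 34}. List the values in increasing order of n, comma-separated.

4, 3, 4

q^14  k|14↦f(k): 1:1 2:1 7:1 14:1  a_14=4
d|25:{25,5,1}  Σf=1+1+1=3
n=34: 34·1 17·2 2·17 1·34  f→[1+1+1+1]=4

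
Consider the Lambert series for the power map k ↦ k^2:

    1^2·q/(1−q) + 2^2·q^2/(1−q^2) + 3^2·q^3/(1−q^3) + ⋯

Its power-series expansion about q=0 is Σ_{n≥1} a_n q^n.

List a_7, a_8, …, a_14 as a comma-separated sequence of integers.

[q^7] f(7)=49,f(1)=1 ⇒ 50
n=8: 1·8 2·4 4·2 8·1  f→[1+4+16+64]=85
q^9  k|9↦f(k): 1:1 3:9 9:81  a_9=91
q^10  k|10↦f(k): 10:100 5:25 2:4 1:1  a_10=130
d|11:{1,11}  Σf=1+121=122
d|12:{1,2,3,4,6,12}  Σf=1+4+9+16+36+144=210
n=13: 1·13 13·1  f→[1+169]=170
n=14: 14·1 7·2 2·7 1·14  f→[196+49+4+1]=250

50, 85, 91, 130, 122, 210, 170, 250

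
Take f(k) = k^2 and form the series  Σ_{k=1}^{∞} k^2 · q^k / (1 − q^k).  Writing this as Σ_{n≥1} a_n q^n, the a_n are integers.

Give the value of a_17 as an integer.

a_17 = 290

q^17  k|17↦f(k): 1:1 17:289  a_17=290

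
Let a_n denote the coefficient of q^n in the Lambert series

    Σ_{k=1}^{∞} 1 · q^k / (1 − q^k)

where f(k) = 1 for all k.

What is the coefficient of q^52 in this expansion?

a_52 = 6

d|52:{52,26,13,4,2,1}  Σf=1+1+1+1+1+1=6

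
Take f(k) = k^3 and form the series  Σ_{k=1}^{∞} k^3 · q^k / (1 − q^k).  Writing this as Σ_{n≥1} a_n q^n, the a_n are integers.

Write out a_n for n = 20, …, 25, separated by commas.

q^20  k|20↦f(k): 20:8000 10:1000 5:125 4:64 2:8 1:1  a_20=9198
d|21:{21,7,3,1}  Σf=9261+343+27+1=9632
d|22:{1,2,11,22}  Σf=1+8+1331+10648=11988
[q^23] f(23)=12167,f(1)=1 ⇒ 12168
q^24  k|24↦f(k): 1:1 2:8 3:27 4:64 6:216 8:512 12:1728 24:13824  a_24=16380
[q^25] f(25)=15625,f(5)=125,f(1)=1 ⇒ 15751

9198, 9632, 11988, 12168, 16380, 15751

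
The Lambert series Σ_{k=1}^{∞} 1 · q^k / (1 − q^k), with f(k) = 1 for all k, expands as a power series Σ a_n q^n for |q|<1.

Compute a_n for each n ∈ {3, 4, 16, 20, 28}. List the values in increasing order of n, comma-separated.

2, 3, 5, 6, 6

d|3:{1,3}  Σf=1+1=2
d|4:{1,2,4}  Σf=1+1+1=3
d|16:{1,2,4,8,16}  Σf=1+1+1+1+1=5
[q^20] f(20)=1,f(10)=1,f(5)=1,f(4)=1,f(2)=1,f(1)=1 ⇒ 6
n=28: 28·1 14·2 7·4 4·7 2·14 1·28  f→[1+1+1+1+1+1]=6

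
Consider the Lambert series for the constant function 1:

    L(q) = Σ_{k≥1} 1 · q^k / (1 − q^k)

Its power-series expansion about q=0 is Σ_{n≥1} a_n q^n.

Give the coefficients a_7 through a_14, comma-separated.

q^7  k|7↦f(k): 7:1 1:1  a_7=2
d|8:{8,4,2,1}  Σf=1+1+1+1=4
q^9  k|9↦f(k): 1:1 3:1 9:1  a_9=3
n=10: 1·10 2·5 5·2 10·1  f→[1+1+1+1]=4
q^11  k|11↦f(k): 1:1 11:1  a_11=2
q^12  k|12↦f(k): 1:1 2:1 3:1 4:1 6:1 12:1  a_12=6
[q^13] f(13)=1,f(1)=1 ⇒ 2
d|14:{1,2,7,14}  Σf=1+1+1+1=4

2, 4, 3, 4, 2, 6, 2, 4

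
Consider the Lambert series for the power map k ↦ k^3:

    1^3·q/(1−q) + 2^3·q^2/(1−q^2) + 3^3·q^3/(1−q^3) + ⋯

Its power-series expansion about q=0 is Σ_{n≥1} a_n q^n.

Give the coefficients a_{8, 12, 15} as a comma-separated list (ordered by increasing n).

585, 2044, 3528

d|8:{1,2,4,8}  Σf=1+8+64+512=585
n=12: 12·1 6·2 4·3 3·4 2·6 1·12  f→[1728+216+64+27+8+1]=2044
[q^15] f(1)=1,f(3)=27,f(5)=125,f(15)=3375 ⇒ 3528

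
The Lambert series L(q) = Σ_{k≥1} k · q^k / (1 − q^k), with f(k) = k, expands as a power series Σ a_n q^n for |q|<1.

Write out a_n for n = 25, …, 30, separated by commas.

31, 42, 40, 56, 30, 72

d|25:{25,5,1}  Σf=25+5+1=31
d|26:{1,2,13,26}  Σf=1+2+13+26=42
[q^27] f(1)=1,f(3)=3,f(9)=9,f(27)=27 ⇒ 40
q^28  k|28↦f(k): 28:28 14:14 7:7 4:4 2:2 1:1  a_28=56
[q^29] f(29)=29,f(1)=1 ⇒ 30
n=30: 1·30 2·15 3·10 5·6 6·5 10·3 15·2 30·1  f→[1+2+3+5+6+10+15+30]=72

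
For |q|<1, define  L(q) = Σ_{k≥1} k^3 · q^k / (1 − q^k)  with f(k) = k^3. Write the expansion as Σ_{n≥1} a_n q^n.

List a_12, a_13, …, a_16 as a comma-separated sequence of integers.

[q^12] f(12)=1728,f(6)=216,f(4)=64,f(3)=27,f(2)=8,f(1)=1 ⇒ 2044
d|13:{1,13}  Σf=1+2197=2198
n=14: 1·14 2·7 7·2 14·1  f→[1+8+343+2744]=3096
n=15: 15·1 5·3 3·5 1·15  f→[3375+125+27+1]=3528
n=16: 1·16 2·8 4·4 8·2 16·1  f→[1+8+64+512+4096]=4681

2044, 2198, 3096, 3528, 4681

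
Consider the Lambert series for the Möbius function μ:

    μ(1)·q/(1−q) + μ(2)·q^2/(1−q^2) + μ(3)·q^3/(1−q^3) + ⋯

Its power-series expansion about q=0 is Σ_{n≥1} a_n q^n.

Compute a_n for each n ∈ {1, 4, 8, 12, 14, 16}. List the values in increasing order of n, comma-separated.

n=1: 1·1  μ→[1]=1
q^4  k|4↦μ(k): 1:1 2:-1 4:0  a_4=0
[q^8] μ(1)=1,μ(2)=-1,μ(4)=0,μ(8)=0 ⇒ 0
n=12: 1·12 2·6 3·4 4·3 6·2 12·1  μ→[1+(-1)+(-1)+0+1+0]=0
[q^14] μ(14)=1,μ(7)=-1,μ(2)=-1,μ(1)=1 ⇒ 0
[q^16] μ(16)=0,μ(8)=0,μ(4)=0,μ(2)=-1,μ(1)=1 ⇒ 0

1, 0, 0, 0, 0, 0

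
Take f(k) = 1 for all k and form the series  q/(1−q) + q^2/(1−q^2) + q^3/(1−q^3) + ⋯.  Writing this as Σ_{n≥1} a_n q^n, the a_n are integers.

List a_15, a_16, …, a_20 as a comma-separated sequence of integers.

d|15:{1,3,5,15}  Σf=1+1+1+1=4
[q^16] f(1)=1,f(2)=1,f(4)=1,f(8)=1,f(16)=1 ⇒ 5
n=17: 17·1 1·17  f→[1+1]=2
d|18:{18,9,6,3,2,1}  Σf=1+1+1+1+1+1=6
[q^19] f(19)=1,f(1)=1 ⇒ 2
d|20:{1,2,4,5,10,20}  Σf=1+1+1+1+1+1=6

4, 5, 2, 6, 2, 6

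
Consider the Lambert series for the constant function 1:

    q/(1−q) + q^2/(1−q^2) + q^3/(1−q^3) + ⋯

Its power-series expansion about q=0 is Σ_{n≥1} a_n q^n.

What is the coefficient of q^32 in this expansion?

[q^32] f(1)=1,f(2)=1,f(4)=1,f(8)=1,f(16)=1,f(32)=1 ⇒ 6

a_32 = 6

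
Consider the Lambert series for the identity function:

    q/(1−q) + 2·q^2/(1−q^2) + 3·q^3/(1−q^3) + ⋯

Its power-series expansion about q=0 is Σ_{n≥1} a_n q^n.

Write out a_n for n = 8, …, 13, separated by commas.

d|8:{8,4,2,1}  Σf=8+4+2+1=15
[q^9] f(9)=9,f(3)=3,f(1)=1 ⇒ 13
q^10  k|10↦f(k): 1:1 2:2 5:5 10:10  a_10=18
d|11:{1,11}  Σf=1+11=12
d|12:{12,6,4,3,2,1}  Σf=12+6+4+3+2+1=28
q^13  k|13↦f(k): 1:1 13:13  a_13=14

15, 13, 18, 12, 28, 14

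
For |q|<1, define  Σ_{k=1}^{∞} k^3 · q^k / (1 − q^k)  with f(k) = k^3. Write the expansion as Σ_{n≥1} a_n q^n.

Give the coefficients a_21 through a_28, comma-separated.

d|21:{21,7,3,1}  Σf=9261+343+27+1=9632
n=22: 1·22 2·11 11·2 22·1  f→[1+8+1331+10648]=11988
n=23: 23·1 1·23  f→[12167+1]=12168
d|24:{24,12,8,6,4,3,2,1}  Σf=13824+1728+512+216+64+27+8+1=16380
[q^25] f(25)=15625,f(5)=125,f(1)=1 ⇒ 15751
q^26  k|26↦f(k): 1:1 2:8 13:2197 26:17576  a_26=19782
d|27:{1,3,9,27}  Σf=1+27+729+19683=20440
n=28: 28·1 14·2 7·4 4·7 2·14 1·28  f→[21952+2744+343+64+8+1]=25112

9632, 11988, 12168, 16380, 15751, 19782, 20440, 25112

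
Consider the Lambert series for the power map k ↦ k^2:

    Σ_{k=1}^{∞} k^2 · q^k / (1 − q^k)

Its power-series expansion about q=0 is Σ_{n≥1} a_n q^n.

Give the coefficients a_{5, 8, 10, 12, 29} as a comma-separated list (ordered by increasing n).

d|5:{5,1}  Σf=25+1=26
q^8  k|8↦f(k): 1:1 2:4 4:16 8:64  a_8=85
q^10  k|10↦f(k): 10:100 5:25 2:4 1:1  a_10=130
q^12  k|12↦f(k): 12:144 6:36 4:16 3:9 2:4 1:1  a_12=210
[q^29] f(1)=1,f(29)=841 ⇒ 842

26, 85, 130, 210, 842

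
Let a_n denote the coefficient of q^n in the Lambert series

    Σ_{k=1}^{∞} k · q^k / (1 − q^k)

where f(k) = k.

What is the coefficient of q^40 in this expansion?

q^40  k|40↦f(k): 1:1 2:2 4:4 5:5 8:8 10:10 20:20 40:40  a_40=90

a_40 = 90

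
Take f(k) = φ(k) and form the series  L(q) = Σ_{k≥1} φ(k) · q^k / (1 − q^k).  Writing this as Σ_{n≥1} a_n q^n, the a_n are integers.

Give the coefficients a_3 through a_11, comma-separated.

[q^3] φ(1)=1,φ(3)=2 ⇒ 3
q^4  k|4↦φ(k): 4:2 2:1 1:1  a_4=4
[q^5] φ(1)=1,φ(5)=4 ⇒ 5
n=6: 6·1 3·2 2·3 1·6  φ→[2+2+1+1]=6
d|7:{1,7}  Σφ=1+6=7
q^8  k|8↦φ(k): 8:4 4:2 2:1 1:1  a_8=8
d|9:{1,3,9}  Σφ=1+2+6=9
n=10: 1·10 2·5 5·2 10·1  φ→[1+1+4+4]=10
n=11: 1·11 11·1  φ→[1+10]=11

3, 4, 5, 6, 7, 8, 9, 10, 11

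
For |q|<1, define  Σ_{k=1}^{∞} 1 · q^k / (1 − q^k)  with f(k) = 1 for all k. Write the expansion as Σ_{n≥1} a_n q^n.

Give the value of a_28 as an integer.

d|28:{1,2,4,7,14,28}  Σf=1+1+1+1+1+1=6

a_28 = 6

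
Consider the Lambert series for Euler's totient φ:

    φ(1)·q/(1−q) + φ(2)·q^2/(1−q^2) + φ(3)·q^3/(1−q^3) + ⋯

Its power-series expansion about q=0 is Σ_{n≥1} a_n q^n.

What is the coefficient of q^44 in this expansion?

n=44: 44·1 22·2 11·4 4·11 2·22 1·44  φ→[20+10+10+2+1+1]=44

a_44 = 44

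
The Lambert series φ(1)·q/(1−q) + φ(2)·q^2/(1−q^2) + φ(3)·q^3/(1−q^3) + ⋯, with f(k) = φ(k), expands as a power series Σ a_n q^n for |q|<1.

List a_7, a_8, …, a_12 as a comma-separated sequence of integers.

q^7  k|7↦φ(k): 7:6 1:1  a_7=7
[q^8] φ(1)=1,φ(2)=1,φ(4)=2,φ(8)=4 ⇒ 8
d|9:{1,3,9}  Σφ=1+2+6=9
[q^10] φ(1)=1,φ(2)=1,φ(5)=4,φ(10)=4 ⇒ 10
q^11  k|11↦φ(k): 11:10 1:1  a_11=11
d|12:{12,6,4,3,2,1}  Σφ=4+2+2+2+1+1=12

7, 8, 9, 10, 11, 12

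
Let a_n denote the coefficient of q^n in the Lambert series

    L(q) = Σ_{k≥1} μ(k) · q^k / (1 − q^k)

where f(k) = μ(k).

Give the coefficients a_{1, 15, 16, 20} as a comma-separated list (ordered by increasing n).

1, 0, 0, 0

[q^1] μ(1)=1 ⇒ 1
q^15  k|15↦μ(k): 1:1 3:-1 5:-1 15:1  a_15=0
[q^16] μ(16)=0,μ(8)=0,μ(4)=0,μ(2)=-1,μ(1)=1 ⇒ 0
n=20: 1·20 2·10 4·5 5·4 10·2 20·1  μ→[1+(-1)+0+(-1)+1+0]=0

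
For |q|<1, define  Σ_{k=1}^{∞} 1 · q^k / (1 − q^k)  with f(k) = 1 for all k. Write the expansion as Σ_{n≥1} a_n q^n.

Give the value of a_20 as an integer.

a_20 = 6

d|20:{1,2,4,5,10,20}  Σf=1+1+1+1+1+1=6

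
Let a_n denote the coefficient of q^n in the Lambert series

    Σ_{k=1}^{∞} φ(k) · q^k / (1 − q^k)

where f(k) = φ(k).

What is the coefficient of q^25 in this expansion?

[q^25] φ(25)=20,φ(5)=4,φ(1)=1 ⇒ 25

a_25 = 25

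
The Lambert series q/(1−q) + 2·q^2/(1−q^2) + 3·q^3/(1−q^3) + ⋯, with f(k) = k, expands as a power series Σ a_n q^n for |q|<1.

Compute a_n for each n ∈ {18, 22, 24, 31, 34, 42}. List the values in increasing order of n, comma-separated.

n=18: 1·18 2·9 3·6 6·3 9·2 18·1  f→[1+2+3+6+9+18]=39
d|22:{22,11,2,1}  Σf=22+11+2+1=36
q^24  k|24↦f(k): 1:1 2:2 3:3 4:4 6:6 8:8 12:12 24:24  a_24=60
[q^31] f(1)=1,f(31)=31 ⇒ 32
d|34:{34,17,2,1}  Σf=34+17+2+1=54
n=42: 1·42 2·21 3·14 6·7 7·6 14·3 21·2 42·1  f→[1+2+3+6+7+14+21+42]=96

39, 36, 60, 32, 54, 96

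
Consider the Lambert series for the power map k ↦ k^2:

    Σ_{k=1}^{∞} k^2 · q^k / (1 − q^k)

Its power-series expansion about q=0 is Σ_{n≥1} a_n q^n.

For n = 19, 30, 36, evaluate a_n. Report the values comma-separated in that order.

q^19  k|19↦f(k): 19:361 1:1  a_19=362
n=30: 30·1 15·2 10·3 6·5 5·6 3·10 2·15 1·30  f→[900+225+100+36+25+9+4+1]=1300
n=36: 36·1 18·2 12·3 9·4 6·6 4·9 3·12 2·18 1·36  f→[1296+324+144+81+36+16+9+4+1]=1911

362, 1300, 1911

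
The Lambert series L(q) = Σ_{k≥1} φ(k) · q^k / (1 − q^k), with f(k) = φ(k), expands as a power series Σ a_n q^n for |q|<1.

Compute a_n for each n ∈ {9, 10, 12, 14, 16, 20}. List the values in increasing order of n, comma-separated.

q^9  k|9↦φ(k): 9:6 3:2 1:1  a_9=9
n=10: 1·10 2·5 5·2 10·1  φ→[1+1+4+4]=10
d|12:{12,6,4,3,2,1}  Σφ=4+2+2+2+1+1=12
[q^14] φ(14)=6,φ(7)=6,φ(2)=1,φ(1)=1 ⇒ 14
q^16  k|16↦φ(k): 1:1 2:1 4:2 8:4 16:8  a_16=16
n=20: 20·1 10·2 5·4 4·5 2·10 1·20  φ→[8+4+4+2+1+1]=20

9, 10, 12, 14, 16, 20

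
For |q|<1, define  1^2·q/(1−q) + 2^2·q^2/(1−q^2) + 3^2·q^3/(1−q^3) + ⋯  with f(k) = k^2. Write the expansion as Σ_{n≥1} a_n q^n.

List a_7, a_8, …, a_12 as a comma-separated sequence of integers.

50, 85, 91, 130, 122, 210

d|7:{1,7}  Σf=1+49=50
q^8  k|8↦f(k): 1:1 2:4 4:16 8:64  a_8=85
q^9  k|9↦f(k): 9:81 3:9 1:1  a_9=91
q^10  k|10↦f(k): 10:100 5:25 2:4 1:1  a_10=130
[q^11] f(1)=1,f(11)=121 ⇒ 122
q^12  k|12↦f(k): 1:1 2:4 3:9 4:16 6:36 12:144  a_12=210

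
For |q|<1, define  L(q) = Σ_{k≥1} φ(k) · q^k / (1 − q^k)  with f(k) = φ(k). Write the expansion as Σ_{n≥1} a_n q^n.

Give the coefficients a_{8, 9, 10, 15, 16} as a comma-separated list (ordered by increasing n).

d|8:{1,2,4,8}  Σφ=1+1+2+4=8
n=9: 1·9 3·3 9·1  φ→[1+2+6]=9
[q^10] φ(1)=1,φ(2)=1,φ(5)=4,φ(10)=4 ⇒ 10
q^15  k|15↦φ(k): 1:1 3:2 5:4 15:8  a_15=15
q^16  k|16↦φ(k): 1:1 2:1 4:2 8:4 16:8  a_16=16

8, 9, 10, 15, 16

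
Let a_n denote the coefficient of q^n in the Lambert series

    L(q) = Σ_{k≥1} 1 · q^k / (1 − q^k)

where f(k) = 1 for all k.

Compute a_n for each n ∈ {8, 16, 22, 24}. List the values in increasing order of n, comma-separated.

d|8:{8,4,2,1}  Σf=1+1+1+1=4
n=16: 1·16 2·8 4·4 8·2 16·1  f→[1+1+1+1+1]=5
[q^22] f(1)=1,f(2)=1,f(11)=1,f(22)=1 ⇒ 4
d|24:{24,12,8,6,4,3,2,1}  Σf=1+1+1+1+1+1+1+1=8

4, 5, 4, 8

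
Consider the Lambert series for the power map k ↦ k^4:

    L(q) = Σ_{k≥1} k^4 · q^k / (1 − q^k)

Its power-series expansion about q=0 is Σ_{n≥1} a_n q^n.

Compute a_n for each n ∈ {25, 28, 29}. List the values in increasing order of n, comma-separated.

391251, 655746, 707282

d|25:{1,5,25}  Σf=1+625+390625=391251
q^28  k|28↦f(k): 28:614656 14:38416 7:2401 4:256 2:16 1:1  a_28=655746
d|29:{1,29}  Σf=1+707281=707282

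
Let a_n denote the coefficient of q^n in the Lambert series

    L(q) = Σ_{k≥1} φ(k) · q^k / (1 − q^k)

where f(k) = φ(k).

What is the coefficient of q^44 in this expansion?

[q^44] φ(44)=20,φ(22)=10,φ(11)=10,φ(4)=2,φ(2)=1,φ(1)=1 ⇒ 44

a_44 = 44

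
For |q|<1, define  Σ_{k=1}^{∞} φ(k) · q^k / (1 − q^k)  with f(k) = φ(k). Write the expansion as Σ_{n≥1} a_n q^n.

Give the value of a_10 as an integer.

[q^10] φ(10)=4,φ(5)=4,φ(2)=1,φ(1)=1 ⇒ 10

a_10 = 10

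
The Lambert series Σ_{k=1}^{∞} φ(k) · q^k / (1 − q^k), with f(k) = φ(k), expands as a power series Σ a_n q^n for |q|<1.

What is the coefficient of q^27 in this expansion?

[q^27] φ(27)=18,φ(9)=6,φ(3)=2,φ(1)=1 ⇒ 27

a_27 = 27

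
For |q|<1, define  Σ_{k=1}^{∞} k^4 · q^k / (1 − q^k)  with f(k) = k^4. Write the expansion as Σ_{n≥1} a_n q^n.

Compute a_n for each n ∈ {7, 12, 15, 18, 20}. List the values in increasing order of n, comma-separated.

[q^7] f(7)=2401,f(1)=1 ⇒ 2402
[q^12] f(1)=1,f(2)=16,f(3)=81,f(4)=256,f(6)=1296,f(12)=20736 ⇒ 22386
n=15: 1·15 3·5 5·3 15·1  f→[1+81+625+50625]=51332
[q^18] f(18)=104976,f(9)=6561,f(6)=1296,f(3)=81,f(2)=16,f(1)=1 ⇒ 112931
[q^20] f(20)=160000,f(10)=10000,f(5)=625,f(4)=256,f(2)=16,f(1)=1 ⇒ 170898

2402, 22386, 51332, 112931, 170898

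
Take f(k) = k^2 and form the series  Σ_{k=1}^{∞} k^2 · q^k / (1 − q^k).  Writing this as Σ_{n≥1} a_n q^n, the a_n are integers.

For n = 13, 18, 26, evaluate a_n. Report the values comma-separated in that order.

n=13: 13·1 1·13  f→[169+1]=170
[q^18] f(18)=324,f(9)=81,f(6)=36,f(3)=9,f(2)=4,f(1)=1 ⇒ 455
[q^26] f(1)=1,f(2)=4,f(13)=169,f(26)=676 ⇒ 850

170, 455, 850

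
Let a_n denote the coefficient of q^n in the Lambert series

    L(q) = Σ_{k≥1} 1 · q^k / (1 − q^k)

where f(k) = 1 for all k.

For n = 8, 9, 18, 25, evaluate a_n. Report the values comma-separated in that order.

4, 3, 6, 3

n=8: 1·8 2·4 4·2 8·1  f→[1+1+1+1]=4
d|9:{9,3,1}  Σf=1+1+1=3
d|18:{1,2,3,6,9,18}  Σf=1+1+1+1+1+1=6
n=25: 1·25 5·5 25·1  f→[1+1+1]=3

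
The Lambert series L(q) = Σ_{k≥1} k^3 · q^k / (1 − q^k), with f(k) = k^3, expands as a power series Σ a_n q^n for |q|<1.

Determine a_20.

d|20:{1,2,4,5,10,20}  Σf=1+8+64+125+1000+8000=9198

a_20 = 9198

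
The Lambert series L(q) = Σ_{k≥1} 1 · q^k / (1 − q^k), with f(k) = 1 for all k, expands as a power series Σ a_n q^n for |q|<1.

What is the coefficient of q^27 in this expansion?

a_27 = 4

n=27: 1·27 3·9 9·3 27·1  f→[1+1+1+1]=4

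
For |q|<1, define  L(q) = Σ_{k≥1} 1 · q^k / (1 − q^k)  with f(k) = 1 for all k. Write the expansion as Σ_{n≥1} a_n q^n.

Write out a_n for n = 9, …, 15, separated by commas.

3, 4, 2, 6, 2, 4, 4

[q^9] f(9)=1,f(3)=1,f(1)=1 ⇒ 3
d|10:{1,2,5,10}  Σf=1+1+1+1=4
q^11  k|11↦f(k): 1:1 11:1  a_11=2
[q^12] f(1)=1,f(2)=1,f(3)=1,f(4)=1,f(6)=1,f(12)=1 ⇒ 6
q^13  k|13↦f(k): 13:1 1:1  a_13=2
q^14  k|14↦f(k): 14:1 7:1 2:1 1:1  a_14=4
n=15: 1·15 3·5 5·3 15·1  f→[1+1+1+1]=4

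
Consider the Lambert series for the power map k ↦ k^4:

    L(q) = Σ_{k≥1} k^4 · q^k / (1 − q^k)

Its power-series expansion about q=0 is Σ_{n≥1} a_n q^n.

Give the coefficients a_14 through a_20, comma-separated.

40834, 51332, 69905, 83522, 112931, 130322, 170898

q^14  k|14↦f(k): 1:1 2:16 7:2401 14:38416  a_14=40834
d|15:{15,5,3,1}  Σf=50625+625+81+1=51332
[q^16] f(16)=65536,f(8)=4096,f(4)=256,f(2)=16,f(1)=1 ⇒ 69905
[q^17] f(17)=83521,f(1)=1 ⇒ 83522
n=18: 18·1 9·2 6·3 3·6 2·9 1·18  f→[104976+6561+1296+81+16+1]=112931
[q^19] f(1)=1,f(19)=130321 ⇒ 130322
q^20  k|20↦f(k): 20:160000 10:10000 5:625 4:256 2:16 1:1  a_20=170898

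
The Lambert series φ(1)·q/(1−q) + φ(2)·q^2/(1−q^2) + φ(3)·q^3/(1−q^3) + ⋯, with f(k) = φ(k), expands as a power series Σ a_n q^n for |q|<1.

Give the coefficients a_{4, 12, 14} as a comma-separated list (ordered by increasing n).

d|4:{1,2,4}  Σφ=1+1+2=4
[q^12] φ(12)=4,φ(6)=2,φ(4)=2,φ(3)=2,φ(2)=1,φ(1)=1 ⇒ 12
n=14: 1·14 2·7 7·2 14·1  φ→[1+1+6+6]=14

4, 12, 14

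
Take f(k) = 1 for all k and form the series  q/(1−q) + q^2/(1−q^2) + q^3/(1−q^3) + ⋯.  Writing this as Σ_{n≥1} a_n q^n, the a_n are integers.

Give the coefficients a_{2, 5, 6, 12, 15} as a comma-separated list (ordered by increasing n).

q^2  k|2↦f(k): 2:1 1:1  a_2=2
q^5  k|5↦f(k): 1:1 5:1  a_5=2
n=6: 1·6 2·3 3·2 6·1  f→[1+1+1+1]=4
n=12: 1·12 2·6 3·4 4·3 6·2 12·1  f→[1+1+1+1+1+1]=6
q^15  k|15↦f(k): 1:1 3:1 5:1 15:1  a_15=4

2, 2, 4, 6, 4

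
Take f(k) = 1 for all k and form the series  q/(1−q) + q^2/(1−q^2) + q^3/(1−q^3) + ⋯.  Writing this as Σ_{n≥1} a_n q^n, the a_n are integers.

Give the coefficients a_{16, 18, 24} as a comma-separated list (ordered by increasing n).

[q^16] f(1)=1,f(2)=1,f(4)=1,f(8)=1,f(16)=1 ⇒ 5
q^18  k|18↦f(k): 1:1 2:1 3:1 6:1 9:1 18:1  a_18=6
n=24: 1·24 2·12 3·8 4·6 6·4 8·3 12·2 24·1  f→[1+1+1+1+1+1+1+1]=8

5, 6, 8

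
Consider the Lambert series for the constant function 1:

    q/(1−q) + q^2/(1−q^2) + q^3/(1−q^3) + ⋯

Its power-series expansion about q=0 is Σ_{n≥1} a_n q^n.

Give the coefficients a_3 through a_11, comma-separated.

q^3  k|3↦f(k): 3:1 1:1  a_3=2
n=4: 1·4 2·2 4·1  f→[1+1+1]=3
d|5:{5,1}  Σf=1+1=2
d|6:{1,2,3,6}  Σf=1+1+1+1=4
n=7: 7·1 1·7  f→[1+1]=2
[q^8] f(1)=1,f(2)=1,f(4)=1,f(8)=1 ⇒ 4
[q^9] f(9)=1,f(3)=1,f(1)=1 ⇒ 3
q^10  k|10↦f(k): 1:1 2:1 5:1 10:1  a_10=4
[q^11] f(11)=1,f(1)=1 ⇒ 2

2, 3, 2, 4, 2, 4, 3, 4, 2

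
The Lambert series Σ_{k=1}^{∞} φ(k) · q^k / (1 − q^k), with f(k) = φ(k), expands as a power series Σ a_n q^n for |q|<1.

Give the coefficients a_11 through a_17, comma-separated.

n=11: 1·11 11·1  φ→[1+10]=11
[q^12] φ(12)=4,φ(6)=2,φ(4)=2,φ(3)=2,φ(2)=1,φ(1)=1 ⇒ 12
q^13  k|13↦φ(k): 13:12 1:1  a_13=13
[q^14] φ(1)=1,φ(2)=1,φ(7)=6,φ(14)=6 ⇒ 14
q^15  k|15↦φ(k): 15:8 5:4 3:2 1:1  a_15=15
n=16: 1·16 2·8 4·4 8·2 16·1  φ→[1+1+2+4+8]=16
[q^17] φ(1)=1,φ(17)=16 ⇒ 17

11, 12, 13, 14, 15, 16, 17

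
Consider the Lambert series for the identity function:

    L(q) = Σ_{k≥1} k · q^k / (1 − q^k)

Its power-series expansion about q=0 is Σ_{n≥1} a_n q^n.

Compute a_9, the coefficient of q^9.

q^9  k|9↦f(k): 9:9 3:3 1:1  a_9=13

a_9 = 13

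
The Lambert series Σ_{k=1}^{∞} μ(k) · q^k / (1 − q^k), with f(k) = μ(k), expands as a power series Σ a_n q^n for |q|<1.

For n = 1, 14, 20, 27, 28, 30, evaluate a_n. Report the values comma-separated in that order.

d|1:{1}  Σμ=1=1
[q^14] μ(1)=1,μ(2)=-1,μ(7)=-1,μ(14)=1 ⇒ 0
[q^20] μ(1)=1,μ(2)=-1,μ(4)=0,μ(5)=-1,μ(10)=1,μ(20)=0 ⇒ 0
[q^27] μ(27)=0,μ(9)=0,μ(3)=-1,μ(1)=1 ⇒ 0
[q^28] μ(1)=1,μ(2)=-1,μ(4)=0,μ(7)=-1,μ(14)=1,μ(28)=0 ⇒ 0
q^30  k|30↦μ(k): 30:-1 15:1 10:1 6:1 5:-1 3:-1 2:-1 1:1  a_30=0

1, 0, 0, 0, 0, 0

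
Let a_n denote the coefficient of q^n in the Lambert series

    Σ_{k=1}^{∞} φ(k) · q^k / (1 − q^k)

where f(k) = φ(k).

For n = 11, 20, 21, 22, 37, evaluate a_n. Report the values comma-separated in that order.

d|11:{11,1}  Σφ=10+1=11
d|20:{1,2,4,5,10,20}  Σφ=1+1+2+4+4+8=20
d|21:{21,7,3,1}  Σφ=12+6+2+1=21
[q^22] φ(22)=10,φ(11)=10,φ(2)=1,φ(1)=1 ⇒ 22
d|37:{37,1}  Σφ=36+1=37

11, 20, 21, 22, 37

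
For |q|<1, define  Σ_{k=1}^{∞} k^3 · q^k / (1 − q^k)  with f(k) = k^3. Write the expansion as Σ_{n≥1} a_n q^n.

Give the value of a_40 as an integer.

a_40 = 73710

d|40:{40,20,10,8,5,4,2,1}  Σf=64000+8000+1000+512+125+64+8+1=73710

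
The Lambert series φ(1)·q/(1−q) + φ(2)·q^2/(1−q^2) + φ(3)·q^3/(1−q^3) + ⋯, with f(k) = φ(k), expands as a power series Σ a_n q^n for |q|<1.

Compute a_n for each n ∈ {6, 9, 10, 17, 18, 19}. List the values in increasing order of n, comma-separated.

d|6:{1,2,3,6}  Σφ=1+1+2+2=6
q^9  k|9↦φ(k): 9:6 3:2 1:1  a_9=9
n=10: 10·1 5·2 2·5 1·10  φ→[4+4+1+1]=10
q^17  k|17↦φ(k): 1:1 17:16  a_17=17
n=18: 1·18 2·9 3·6 6·3 9·2 18·1  φ→[1+1+2+2+6+6]=18
d|19:{19,1}  Σφ=18+1=19

6, 9, 10, 17, 18, 19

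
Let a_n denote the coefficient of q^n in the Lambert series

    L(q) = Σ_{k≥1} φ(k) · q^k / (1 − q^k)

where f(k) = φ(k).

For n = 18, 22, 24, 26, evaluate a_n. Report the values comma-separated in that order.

n=18: 1·18 2·9 3·6 6·3 9·2 18·1  φ→[1+1+2+2+6+6]=18
n=22: 22·1 11·2 2·11 1·22  φ→[10+10+1+1]=22
[q^24] φ(1)=1,φ(2)=1,φ(3)=2,φ(4)=2,φ(6)=2,φ(8)=4,φ(12)=4,φ(24)=8 ⇒ 24
[q^26] φ(1)=1,φ(2)=1,φ(13)=12,φ(26)=12 ⇒ 26

18, 22, 24, 26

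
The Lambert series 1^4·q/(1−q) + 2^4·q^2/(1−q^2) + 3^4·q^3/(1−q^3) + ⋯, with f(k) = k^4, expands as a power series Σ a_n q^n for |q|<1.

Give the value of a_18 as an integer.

a_18 = 112931

d|18:{1,2,3,6,9,18}  Σf=1+16+81+1296+6561+104976=112931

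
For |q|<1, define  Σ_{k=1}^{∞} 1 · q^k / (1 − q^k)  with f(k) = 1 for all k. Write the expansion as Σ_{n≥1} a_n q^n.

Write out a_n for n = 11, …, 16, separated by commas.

n=11: 11·1 1·11  f→[1+1]=2
[q^12] f(12)=1,f(6)=1,f(4)=1,f(3)=1,f(2)=1,f(1)=1 ⇒ 6
n=13: 13·1 1·13  f→[1+1]=2
[q^14] f(1)=1,f(2)=1,f(7)=1,f(14)=1 ⇒ 4
d|15:{15,5,3,1}  Σf=1+1+1+1=4
n=16: 16·1 8·2 4·4 2·8 1·16  f→[1+1+1+1+1]=5

2, 6, 2, 4, 4, 5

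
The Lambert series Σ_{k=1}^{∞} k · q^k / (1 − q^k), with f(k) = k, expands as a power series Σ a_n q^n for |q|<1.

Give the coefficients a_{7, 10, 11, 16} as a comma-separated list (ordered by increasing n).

8, 18, 12, 31

[q^7] f(7)=7,f(1)=1 ⇒ 8
n=10: 1·10 2·5 5·2 10·1  f→[1+2+5+10]=18
[q^11] f(11)=11,f(1)=1 ⇒ 12
q^16  k|16↦f(k): 16:16 8:8 4:4 2:2 1:1  a_16=31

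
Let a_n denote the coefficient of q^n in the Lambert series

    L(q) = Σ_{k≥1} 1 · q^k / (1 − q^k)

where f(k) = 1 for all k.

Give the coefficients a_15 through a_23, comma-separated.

4, 5, 2, 6, 2, 6, 4, 4, 2

n=15: 15·1 5·3 3·5 1·15  f→[1+1+1+1]=4
q^16  k|16↦f(k): 16:1 8:1 4:1 2:1 1:1  a_16=5
[q^17] f(17)=1,f(1)=1 ⇒ 2
n=18: 1·18 2·9 3·6 6·3 9·2 18·1  f→[1+1+1+1+1+1]=6
d|19:{1,19}  Σf=1+1=2
q^20  k|20↦f(k): 20:1 10:1 5:1 4:1 2:1 1:1  a_20=6
n=21: 1·21 3·7 7·3 21·1  f→[1+1+1+1]=4
n=22: 1·22 2·11 11·2 22·1  f→[1+1+1+1]=4
q^23  k|23↦f(k): 1:1 23:1  a_23=2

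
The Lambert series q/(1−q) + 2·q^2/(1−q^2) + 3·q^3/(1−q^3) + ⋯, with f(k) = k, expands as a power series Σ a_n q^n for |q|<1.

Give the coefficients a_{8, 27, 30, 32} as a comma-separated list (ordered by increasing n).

15, 40, 72, 63

d|8:{8,4,2,1}  Σf=8+4+2+1=15
[q^27] f(1)=1,f(3)=3,f(9)=9,f(27)=27 ⇒ 40
[q^30] f(30)=30,f(15)=15,f(10)=10,f(6)=6,f(5)=5,f(3)=3,f(2)=2,f(1)=1 ⇒ 72
[q^32] f(1)=1,f(2)=2,f(4)=4,f(8)=8,f(16)=16,f(32)=32 ⇒ 63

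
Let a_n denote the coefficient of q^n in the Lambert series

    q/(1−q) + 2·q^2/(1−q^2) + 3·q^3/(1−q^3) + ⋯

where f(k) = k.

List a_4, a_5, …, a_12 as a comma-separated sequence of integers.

7, 6, 12, 8, 15, 13, 18, 12, 28

q^4  k|4↦f(k): 4:4 2:2 1:1  a_4=7
[q^5] f(5)=5,f(1)=1 ⇒ 6
d|6:{1,2,3,6}  Σf=1+2+3+6=12
d|7:{1,7}  Σf=1+7=8
q^8  k|8↦f(k): 1:1 2:2 4:4 8:8  a_8=15
q^9  k|9↦f(k): 9:9 3:3 1:1  a_9=13
[q^10] f(1)=1,f(2)=2,f(5)=5,f(10)=10 ⇒ 18
n=11: 1·11 11·1  f→[1+11]=12
n=12: 1·12 2·6 3·4 4·3 6·2 12·1  f→[1+2+3+4+6+12]=28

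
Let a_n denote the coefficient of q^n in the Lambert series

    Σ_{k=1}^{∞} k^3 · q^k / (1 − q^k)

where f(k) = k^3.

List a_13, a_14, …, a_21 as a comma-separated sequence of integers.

d|13:{13,1}  Σf=2197+1=2198
[q^14] f(14)=2744,f(7)=343,f(2)=8,f(1)=1 ⇒ 3096
[q^15] f(15)=3375,f(5)=125,f(3)=27,f(1)=1 ⇒ 3528
q^16  k|16↦f(k): 1:1 2:8 4:64 8:512 16:4096  a_16=4681
[q^17] f(1)=1,f(17)=4913 ⇒ 4914
n=18: 18·1 9·2 6·3 3·6 2·9 1·18  f→[5832+729+216+27+8+1]=6813
n=19: 19·1 1·19  f→[6859+1]=6860
[q^20] f(20)=8000,f(10)=1000,f(5)=125,f(4)=64,f(2)=8,f(1)=1 ⇒ 9198
[q^21] f(1)=1,f(3)=27,f(7)=343,f(21)=9261 ⇒ 9632

2198, 3096, 3528, 4681, 4914, 6813, 6860, 9198, 9632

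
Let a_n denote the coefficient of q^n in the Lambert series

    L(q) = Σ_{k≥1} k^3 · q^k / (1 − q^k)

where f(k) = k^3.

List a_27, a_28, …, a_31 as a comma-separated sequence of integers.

q^27  k|27↦f(k): 27:19683 9:729 3:27 1:1  a_27=20440
n=28: 28·1 14·2 7·4 4·7 2·14 1·28  f→[21952+2744+343+64+8+1]=25112
q^29  k|29↦f(k): 29:24389 1:1  a_29=24390
[q^30] f(30)=27000,f(15)=3375,f(10)=1000,f(6)=216,f(5)=125,f(3)=27,f(2)=8,f(1)=1 ⇒ 31752
d|31:{1,31}  Σf=1+29791=29792

20440, 25112, 24390, 31752, 29792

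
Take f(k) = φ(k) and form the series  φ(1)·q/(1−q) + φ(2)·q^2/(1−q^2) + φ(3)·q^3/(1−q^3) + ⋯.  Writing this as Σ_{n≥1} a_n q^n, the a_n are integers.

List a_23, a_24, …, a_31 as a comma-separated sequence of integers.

n=23: 23·1 1·23  φ→[22+1]=23
[q^24] φ(24)=8,φ(12)=4,φ(8)=4,φ(6)=2,φ(4)=2,φ(3)=2,φ(2)=1,φ(1)=1 ⇒ 24
[q^25] φ(25)=20,φ(5)=4,φ(1)=1 ⇒ 25
d|26:{26,13,2,1}  Σφ=12+12+1+1=26
q^27  k|27↦φ(k): 1:1 3:2 9:6 27:18  a_27=27
d|28:{1,2,4,7,14,28}  Σφ=1+1+2+6+6+12=28
[q^29] φ(29)=28,φ(1)=1 ⇒ 29
d|30:{1,2,3,5,6,10,15,30}  Σφ=1+1+2+4+2+4+8+8=30
[q^31] φ(31)=30,φ(1)=1 ⇒ 31

23, 24, 25, 26, 27, 28, 29, 30, 31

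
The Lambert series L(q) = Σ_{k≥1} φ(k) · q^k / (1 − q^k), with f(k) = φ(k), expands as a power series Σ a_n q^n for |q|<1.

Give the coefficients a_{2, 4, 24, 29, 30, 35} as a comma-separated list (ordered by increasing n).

[q^2] φ(1)=1,φ(2)=1 ⇒ 2
d|4:{4,2,1}  Σφ=2+1+1=4
q^24  k|24↦φ(k): 24:8 12:4 8:4 6:2 4:2 3:2 2:1 1:1  a_24=24
n=29: 1·29 29·1  φ→[1+28]=29
[q^30] φ(1)=1,φ(2)=1,φ(3)=2,φ(5)=4,φ(6)=2,φ(10)=4,φ(15)=8,φ(30)=8 ⇒ 30
q^35  k|35↦φ(k): 35:24 7:6 5:4 1:1  a_35=35

2, 4, 24, 29, 30, 35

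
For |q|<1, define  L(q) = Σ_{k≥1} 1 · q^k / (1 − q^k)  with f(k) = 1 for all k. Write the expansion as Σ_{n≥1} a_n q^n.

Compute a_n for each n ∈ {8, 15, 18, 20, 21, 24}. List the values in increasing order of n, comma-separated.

4, 4, 6, 6, 4, 8

[q^8] f(1)=1,f(2)=1,f(4)=1,f(8)=1 ⇒ 4
d|15:{1,3,5,15}  Σf=1+1+1+1=4
n=18: 18·1 9·2 6·3 3·6 2·9 1·18  f→[1+1+1+1+1+1]=6
n=20: 20·1 10·2 5·4 4·5 2·10 1·20  f→[1+1+1+1+1+1]=6
q^21  k|21↦f(k): 1:1 3:1 7:1 21:1  a_21=4
q^24  k|24↦f(k): 24:1 12:1 8:1 6:1 4:1 3:1 2:1 1:1  a_24=8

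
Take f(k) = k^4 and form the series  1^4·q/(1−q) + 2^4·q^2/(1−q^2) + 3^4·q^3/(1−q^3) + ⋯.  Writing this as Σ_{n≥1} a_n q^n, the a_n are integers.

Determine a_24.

a_24 = 358258

q^24  k|24↦f(k): 24:331776 12:20736 8:4096 6:1296 4:256 3:81 2:16 1:1  a_24=358258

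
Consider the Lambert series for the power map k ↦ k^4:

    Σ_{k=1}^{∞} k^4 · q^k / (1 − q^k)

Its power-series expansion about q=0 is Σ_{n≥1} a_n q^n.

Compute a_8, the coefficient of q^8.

a_8 = 4369

q^8  k|8↦f(k): 1:1 2:16 4:256 8:4096  a_8=4369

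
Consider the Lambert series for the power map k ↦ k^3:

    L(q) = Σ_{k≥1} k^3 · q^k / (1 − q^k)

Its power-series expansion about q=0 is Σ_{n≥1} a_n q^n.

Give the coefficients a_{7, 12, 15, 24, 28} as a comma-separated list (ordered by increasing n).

344, 2044, 3528, 16380, 25112

n=7: 7·1 1·7  f→[343+1]=344
[q^12] f(1)=1,f(2)=8,f(3)=27,f(4)=64,f(6)=216,f(12)=1728 ⇒ 2044
[q^15] f(1)=1,f(3)=27,f(5)=125,f(15)=3375 ⇒ 3528
n=24: 24·1 12·2 8·3 6·4 4·6 3·8 2·12 1·24  f→[13824+1728+512+216+64+27+8+1]=16380
n=28: 28·1 14·2 7·4 4·7 2·14 1·28  f→[21952+2744+343+64+8+1]=25112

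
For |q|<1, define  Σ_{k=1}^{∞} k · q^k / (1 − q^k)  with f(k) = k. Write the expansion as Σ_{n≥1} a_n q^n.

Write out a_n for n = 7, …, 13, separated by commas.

8, 15, 13, 18, 12, 28, 14

q^7  k|7↦f(k): 1:1 7:7  a_7=8
q^8  k|8↦f(k): 8:8 4:4 2:2 1:1  a_8=15
d|9:{9,3,1}  Σf=9+3+1=13
[q^10] f(10)=10,f(5)=5,f(2)=2,f(1)=1 ⇒ 18
d|11:{11,1}  Σf=11+1=12
[q^12] f(12)=12,f(6)=6,f(4)=4,f(3)=3,f(2)=2,f(1)=1 ⇒ 28
n=13: 13·1 1·13  f→[13+1]=14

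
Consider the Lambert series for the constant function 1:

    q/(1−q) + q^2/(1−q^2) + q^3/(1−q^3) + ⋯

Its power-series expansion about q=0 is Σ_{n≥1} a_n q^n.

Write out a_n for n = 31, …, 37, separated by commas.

2, 6, 4, 4, 4, 9, 2

n=31: 31·1 1·31  f→[1+1]=2
n=32: 32·1 16·2 8·4 4·8 2·16 1·32  f→[1+1+1+1+1+1]=6
q^33  k|33↦f(k): 33:1 11:1 3:1 1:1  a_33=4
q^34  k|34↦f(k): 34:1 17:1 2:1 1:1  a_34=4
d|35:{35,7,5,1}  Σf=1+1+1+1=4
n=36: 36·1 18·2 12·3 9·4 6·6 4·9 3·12 2·18 1·36  f→[1+1+1+1+1+1+1+1+1]=9
[q^37] f(1)=1,f(37)=1 ⇒ 2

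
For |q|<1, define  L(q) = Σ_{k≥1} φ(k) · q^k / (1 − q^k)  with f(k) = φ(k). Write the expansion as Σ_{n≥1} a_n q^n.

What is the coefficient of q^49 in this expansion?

[q^49] φ(1)=1,φ(7)=6,φ(49)=42 ⇒ 49

a_49 = 49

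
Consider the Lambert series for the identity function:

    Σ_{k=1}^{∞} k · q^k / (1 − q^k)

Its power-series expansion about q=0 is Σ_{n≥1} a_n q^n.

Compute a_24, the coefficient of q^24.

n=24: 1·24 2·12 3·8 4·6 6·4 8·3 12·2 24·1  f→[1+2+3+4+6+8+12+24]=60

a_24 = 60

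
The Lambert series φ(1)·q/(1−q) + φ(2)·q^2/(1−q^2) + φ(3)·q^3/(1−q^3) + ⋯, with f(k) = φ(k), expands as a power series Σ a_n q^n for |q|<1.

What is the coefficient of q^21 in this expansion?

n=21: 1·21 3·7 7·3 21·1  φ→[1+2+6+12]=21

a_21 = 21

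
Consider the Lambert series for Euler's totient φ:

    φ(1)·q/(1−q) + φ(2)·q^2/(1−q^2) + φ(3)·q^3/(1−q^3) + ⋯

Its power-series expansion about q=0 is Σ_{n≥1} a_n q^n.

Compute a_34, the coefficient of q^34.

[q^34] φ(1)=1,φ(2)=1,φ(17)=16,φ(34)=16 ⇒ 34

a_34 = 34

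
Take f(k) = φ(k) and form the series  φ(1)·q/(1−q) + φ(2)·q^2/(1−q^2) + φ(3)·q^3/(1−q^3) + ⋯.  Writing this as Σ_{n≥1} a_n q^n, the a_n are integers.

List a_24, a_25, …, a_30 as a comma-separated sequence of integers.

d|24:{24,12,8,6,4,3,2,1}  Σφ=8+4+4+2+2+2+1+1=24
[q^25] φ(25)=20,φ(5)=4,φ(1)=1 ⇒ 25
q^26  k|26↦φ(k): 26:12 13:12 2:1 1:1  a_26=26
d|27:{27,9,3,1}  Σφ=18+6+2+1=27
q^28  k|28↦φ(k): 1:1 2:1 4:2 7:6 14:6 28:12  a_28=28
q^29  k|29↦φ(k): 29:28 1:1  a_29=29
[q^30] φ(30)=8,φ(15)=8,φ(10)=4,φ(6)=2,φ(5)=4,φ(3)=2,φ(2)=1,φ(1)=1 ⇒ 30

24, 25, 26, 27, 28, 29, 30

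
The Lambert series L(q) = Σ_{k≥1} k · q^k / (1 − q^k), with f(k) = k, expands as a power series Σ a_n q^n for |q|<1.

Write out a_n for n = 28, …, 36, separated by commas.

56, 30, 72, 32, 63, 48, 54, 48, 91

n=28: 28·1 14·2 7·4 4·7 2·14 1·28  f→[28+14+7+4+2+1]=56
[q^29] f(1)=1,f(29)=29 ⇒ 30
[q^30] f(1)=1,f(2)=2,f(3)=3,f(5)=5,f(6)=6,f(10)=10,f(15)=15,f(30)=30 ⇒ 72
n=31: 1·31 31·1  f→[1+31]=32
n=32: 1·32 2·16 4·8 8·4 16·2 32·1  f→[1+2+4+8+16+32]=63
q^33  k|33↦f(k): 33:33 11:11 3:3 1:1  a_33=48
q^34  k|34↦f(k): 34:34 17:17 2:2 1:1  a_34=54
n=35: 1·35 5·7 7·5 35·1  f→[1+5+7+35]=48
n=36: 1·36 2·18 3·12 4·9 6·6 9·4 12·3 18·2 36·1  f→[1+2+3+4+6+9+12+18+36]=91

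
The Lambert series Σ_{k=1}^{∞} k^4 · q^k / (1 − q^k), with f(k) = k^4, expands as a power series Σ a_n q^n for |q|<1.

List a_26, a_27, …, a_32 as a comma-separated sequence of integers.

485554, 538084, 655746, 707282, 872644, 923522, 1118481

d|26:{26,13,2,1}  Σf=456976+28561+16+1=485554
q^27  k|27↦f(k): 27:531441 9:6561 3:81 1:1  a_27=538084
n=28: 28·1 14·2 7·4 4·7 2·14 1·28  f→[614656+38416+2401+256+16+1]=655746
d|29:{1,29}  Σf=1+707281=707282
q^30  k|30↦f(k): 1:1 2:16 3:81 5:625 6:1296 10:10000 15:50625 30:810000  a_30=872644
[q^31] f(31)=923521,f(1)=1 ⇒ 923522
[q^32] f(1)=1,f(2)=16,f(4)=256,f(8)=4096,f(16)=65536,f(32)=1048576 ⇒ 1118481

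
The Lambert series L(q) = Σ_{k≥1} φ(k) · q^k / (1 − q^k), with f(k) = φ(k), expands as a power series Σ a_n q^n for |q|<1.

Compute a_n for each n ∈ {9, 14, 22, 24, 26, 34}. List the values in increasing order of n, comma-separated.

q^9  k|9↦φ(k): 9:6 3:2 1:1  a_9=9
q^14  k|14↦φ(k): 14:6 7:6 2:1 1:1  a_14=14
q^22  k|22↦φ(k): 22:10 11:10 2:1 1:1  a_22=22
q^24  k|24↦φ(k): 24:8 12:4 8:4 6:2 4:2 3:2 2:1 1:1  a_24=24
n=26: 1·26 2·13 13·2 26·1  φ→[1+1+12+12]=26
n=34: 1·34 2·17 17·2 34·1  φ→[1+1+16+16]=34

9, 14, 22, 24, 26, 34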